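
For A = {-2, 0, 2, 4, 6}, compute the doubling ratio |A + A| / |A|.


|A| = 5.
Compute A + A by enumerating all 25 pairs.
A + A = {-4, -2, 0, 2, 4, 6, 8, 10, 12}, so |A + A| = 9.
K = |A + A| / |A| = 9/5 (already in lowest terms) ≈ 1.8000.
Reference: AP of size 5 gives K = 9/5 ≈ 1.8000; a fully generic set of size 5 gives K ≈ 3.0000.

|A| = 5, |A + A| = 9, K = 9/5.


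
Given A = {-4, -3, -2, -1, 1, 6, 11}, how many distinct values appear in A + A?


A + A = {a + a' : a, a' ∈ A}; |A| = 7.
General bounds: 2|A| - 1 ≤ |A + A| ≤ |A|(|A|+1)/2, i.e. 13 ≤ |A + A| ≤ 28.
Lower bound 2|A|-1 is attained iff A is an arithmetic progression.
Enumerate sums a + a' for a ≤ a' (symmetric, so this suffices):
a = -4: -4+-4=-8, -4+-3=-7, -4+-2=-6, -4+-1=-5, -4+1=-3, -4+6=2, -4+11=7
a = -3: -3+-3=-6, -3+-2=-5, -3+-1=-4, -3+1=-2, -3+6=3, -3+11=8
a = -2: -2+-2=-4, -2+-1=-3, -2+1=-1, -2+6=4, -2+11=9
a = -1: -1+-1=-2, -1+1=0, -1+6=5, -1+11=10
a = 1: 1+1=2, 1+6=7, 1+11=12
a = 6: 6+6=12, 6+11=17
a = 11: 11+11=22
Distinct sums: {-8, -7, -6, -5, -4, -3, -2, -1, 0, 2, 3, 4, 5, 7, 8, 9, 10, 12, 17, 22}
|A + A| = 20

|A + A| = 20


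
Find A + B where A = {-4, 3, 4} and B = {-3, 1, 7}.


A + B = {a + b : a ∈ A, b ∈ B}.
Enumerate all |A|·|B| = 3·3 = 9 pairs (a, b) and collect distinct sums.
a = -4: -4+-3=-7, -4+1=-3, -4+7=3
a = 3: 3+-3=0, 3+1=4, 3+7=10
a = 4: 4+-3=1, 4+1=5, 4+7=11
Collecting distinct sums: A + B = {-7, -3, 0, 1, 3, 4, 5, 10, 11}
|A + B| = 9

A + B = {-7, -3, 0, 1, 3, 4, 5, 10, 11}


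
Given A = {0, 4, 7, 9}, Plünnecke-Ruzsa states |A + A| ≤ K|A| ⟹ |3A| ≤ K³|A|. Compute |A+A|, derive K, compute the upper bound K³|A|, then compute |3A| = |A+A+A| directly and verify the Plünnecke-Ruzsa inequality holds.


|A| = 4.
Step 1: Compute A + A by enumerating all 16 pairs.
A + A = {0, 4, 7, 8, 9, 11, 13, 14, 16, 18}, so |A + A| = 10.
Step 2: Doubling constant K = |A + A|/|A| = 10/4 = 10/4 ≈ 2.5000.
Step 3: Plünnecke-Ruzsa gives |3A| ≤ K³·|A| = (2.5000)³ · 4 ≈ 62.5000.
Step 4: Compute 3A = A + A + A directly by enumerating all triples (a,b,c) ∈ A³; |3A| = 19.
Step 5: Check 19 ≤ 62.5000? Yes ✓.

K = 10/4, Plünnecke-Ruzsa bound K³|A| ≈ 62.5000, |3A| = 19, inequality holds.


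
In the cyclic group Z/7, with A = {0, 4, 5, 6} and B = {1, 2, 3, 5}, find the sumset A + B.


Work in Z/7Z: reduce every sum a + b modulo 7.
Enumerate all 16 pairs:
a = 0: 0+1=1, 0+2=2, 0+3=3, 0+5=5
a = 4: 4+1=5, 4+2=6, 4+3=0, 4+5=2
a = 5: 5+1=6, 5+2=0, 5+3=1, 5+5=3
a = 6: 6+1=0, 6+2=1, 6+3=2, 6+5=4
Distinct residues collected: {0, 1, 2, 3, 4, 5, 6}
|A + B| = 7 (out of 7 total residues).

A + B = {0, 1, 2, 3, 4, 5, 6}


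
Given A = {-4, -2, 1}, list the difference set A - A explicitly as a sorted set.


A - A = {a - a' : a, a' ∈ A}.
Compute a - a' for each ordered pair (a, a'):
a = -4: -4--4=0, -4--2=-2, -4-1=-5
a = -2: -2--4=2, -2--2=0, -2-1=-3
a = 1: 1--4=5, 1--2=3, 1-1=0
Collecting distinct values (and noting 0 appears from a-a):
A - A = {-5, -3, -2, 0, 2, 3, 5}
|A - A| = 7

A - A = {-5, -3, -2, 0, 2, 3, 5}


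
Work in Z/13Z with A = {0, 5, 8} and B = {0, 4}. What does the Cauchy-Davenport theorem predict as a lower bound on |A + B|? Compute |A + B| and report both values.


Cauchy-Davenport: |A + B| ≥ min(p, |A| + |B| - 1) for A, B nonempty in Z/pZ.
|A| = 3, |B| = 2, p = 13.
CD lower bound = min(13, 3 + 2 - 1) = min(13, 4) = 4.
Compute A + B mod 13 directly:
a = 0: 0+0=0, 0+4=4
a = 5: 5+0=5, 5+4=9
a = 8: 8+0=8, 8+4=12
A + B = {0, 4, 5, 8, 9, 12}, so |A + B| = 6.
Verify: 6 ≥ 4? Yes ✓.

CD lower bound = 4, actual |A + B| = 6.


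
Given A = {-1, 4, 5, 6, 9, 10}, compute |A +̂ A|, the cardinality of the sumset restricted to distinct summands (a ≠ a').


Restricted sumset: A +̂ A = {a + a' : a ∈ A, a' ∈ A, a ≠ a'}.
Equivalently, take A + A and drop any sum 2a that is achievable ONLY as a + a for a ∈ A (i.e. sums representable only with equal summands).
Enumerate pairs (a, a') with a < a' (symmetric, so each unordered pair gives one sum; this covers all a ≠ a'):
  -1 + 4 = 3
  -1 + 5 = 4
  -1 + 6 = 5
  -1 + 9 = 8
  -1 + 10 = 9
  4 + 5 = 9
  4 + 6 = 10
  4 + 9 = 13
  4 + 10 = 14
  5 + 6 = 11
  5 + 9 = 14
  5 + 10 = 15
  6 + 9 = 15
  6 + 10 = 16
  9 + 10 = 19
Collected distinct sums: {3, 4, 5, 8, 9, 10, 11, 13, 14, 15, 16, 19}
|A +̂ A| = 12
(Reference bound: |A +̂ A| ≥ 2|A| - 3 for |A| ≥ 2, with |A| = 6 giving ≥ 9.)

|A +̂ A| = 12


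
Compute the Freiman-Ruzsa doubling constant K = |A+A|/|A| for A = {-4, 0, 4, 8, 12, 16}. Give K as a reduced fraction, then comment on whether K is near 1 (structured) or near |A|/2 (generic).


|A| = 6.
Compute A + A by enumerating all 36 pairs.
A + A = {-8, -4, 0, 4, 8, 12, 16, 20, 24, 28, 32}, so |A + A| = 11.
K = |A + A| / |A| = 11/6 (already in lowest terms) ≈ 1.8333.
Reference: AP of size 6 gives K = 11/6 ≈ 1.8333; a fully generic set of size 6 gives K ≈ 3.5000.

|A| = 6, |A + A| = 11, K = 11/6.


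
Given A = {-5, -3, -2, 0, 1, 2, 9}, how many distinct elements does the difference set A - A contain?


A - A = {a - a' : a, a' ∈ A}; |A| = 7.
Bounds: 2|A|-1 ≤ |A - A| ≤ |A|² - |A| + 1, i.e. 13 ≤ |A - A| ≤ 43.
Note: 0 ∈ A - A always (from a - a). The set is symmetric: if d ∈ A - A then -d ∈ A - A.
Enumerate nonzero differences d = a - a' with a > a' (then include -d):
Positive differences: {1, 2, 3, 4, 5, 6, 7, 8, 9, 11, 12, 14}
Full difference set: {0} ∪ (positive diffs) ∪ (negative diffs).
|A - A| = 1 + 2·12 = 25 (matches direct enumeration: 25).

|A - A| = 25


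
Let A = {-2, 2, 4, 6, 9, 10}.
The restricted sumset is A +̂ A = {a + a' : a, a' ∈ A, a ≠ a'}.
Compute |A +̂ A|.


Restricted sumset: A +̂ A = {a + a' : a ∈ A, a' ∈ A, a ≠ a'}.
Equivalently, take A + A and drop any sum 2a that is achievable ONLY as a + a for a ∈ A (i.e. sums representable only with equal summands).
Enumerate pairs (a, a') with a < a' (symmetric, so each unordered pair gives one sum; this covers all a ≠ a'):
  -2 + 2 = 0
  -2 + 4 = 2
  -2 + 6 = 4
  -2 + 9 = 7
  -2 + 10 = 8
  2 + 4 = 6
  2 + 6 = 8
  2 + 9 = 11
  2 + 10 = 12
  4 + 6 = 10
  4 + 9 = 13
  4 + 10 = 14
  6 + 9 = 15
  6 + 10 = 16
  9 + 10 = 19
Collected distinct sums: {0, 2, 4, 6, 7, 8, 10, 11, 12, 13, 14, 15, 16, 19}
|A +̂ A| = 14
(Reference bound: |A +̂ A| ≥ 2|A| - 3 for |A| ≥ 2, with |A| = 6 giving ≥ 9.)

|A +̂ A| = 14


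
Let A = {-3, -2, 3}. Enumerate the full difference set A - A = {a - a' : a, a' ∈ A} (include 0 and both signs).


A - A = {a - a' : a, a' ∈ A}.
Compute a - a' for each ordered pair (a, a'):
a = -3: -3--3=0, -3--2=-1, -3-3=-6
a = -2: -2--3=1, -2--2=0, -2-3=-5
a = 3: 3--3=6, 3--2=5, 3-3=0
Collecting distinct values (and noting 0 appears from a-a):
A - A = {-6, -5, -1, 0, 1, 5, 6}
|A - A| = 7

A - A = {-6, -5, -1, 0, 1, 5, 6}


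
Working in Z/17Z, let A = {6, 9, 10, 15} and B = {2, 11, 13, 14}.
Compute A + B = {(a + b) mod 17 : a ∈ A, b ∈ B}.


Work in Z/17Z: reduce every sum a + b modulo 17.
Enumerate all 16 pairs:
a = 6: 6+2=8, 6+11=0, 6+13=2, 6+14=3
a = 9: 9+2=11, 9+11=3, 9+13=5, 9+14=6
a = 10: 10+2=12, 10+11=4, 10+13=6, 10+14=7
a = 15: 15+2=0, 15+11=9, 15+13=11, 15+14=12
Distinct residues collected: {0, 2, 3, 4, 5, 6, 7, 8, 9, 11, 12}
|A + B| = 11 (out of 17 total residues).

A + B = {0, 2, 3, 4, 5, 6, 7, 8, 9, 11, 12}


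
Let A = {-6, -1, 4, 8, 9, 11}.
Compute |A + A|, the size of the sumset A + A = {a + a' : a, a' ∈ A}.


A + A = {a + a' : a, a' ∈ A}; |A| = 6.
General bounds: 2|A| - 1 ≤ |A + A| ≤ |A|(|A|+1)/2, i.e. 11 ≤ |A + A| ≤ 21.
Lower bound 2|A|-1 is attained iff A is an arithmetic progression.
Enumerate sums a + a' for a ≤ a' (symmetric, so this suffices):
a = -6: -6+-6=-12, -6+-1=-7, -6+4=-2, -6+8=2, -6+9=3, -6+11=5
a = -1: -1+-1=-2, -1+4=3, -1+8=7, -1+9=8, -1+11=10
a = 4: 4+4=8, 4+8=12, 4+9=13, 4+11=15
a = 8: 8+8=16, 8+9=17, 8+11=19
a = 9: 9+9=18, 9+11=20
a = 11: 11+11=22
Distinct sums: {-12, -7, -2, 2, 3, 5, 7, 8, 10, 12, 13, 15, 16, 17, 18, 19, 20, 22}
|A + A| = 18

|A + A| = 18


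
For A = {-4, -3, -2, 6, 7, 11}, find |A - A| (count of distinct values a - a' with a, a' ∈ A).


A - A = {a - a' : a, a' ∈ A}; |A| = 6.
Bounds: 2|A|-1 ≤ |A - A| ≤ |A|² - |A| + 1, i.e. 11 ≤ |A - A| ≤ 31.
Note: 0 ∈ A - A always (from a - a). The set is symmetric: if d ∈ A - A then -d ∈ A - A.
Enumerate nonzero differences d = a - a' with a > a' (then include -d):
Positive differences: {1, 2, 4, 5, 8, 9, 10, 11, 13, 14, 15}
Full difference set: {0} ∪ (positive diffs) ∪ (negative diffs).
|A - A| = 1 + 2·11 = 23 (matches direct enumeration: 23).

|A - A| = 23


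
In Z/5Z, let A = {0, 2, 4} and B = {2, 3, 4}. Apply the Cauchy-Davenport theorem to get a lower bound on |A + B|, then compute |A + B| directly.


Cauchy-Davenport: |A + B| ≥ min(p, |A| + |B| - 1) for A, B nonempty in Z/pZ.
|A| = 3, |B| = 3, p = 5.
CD lower bound = min(5, 3 + 3 - 1) = min(5, 5) = 5.
Compute A + B mod 5 directly:
a = 0: 0+2=2, 0+3=3, 0+4=4
a = 2: 2+2=4, 2+3=0, 2+4=1
a = 4: 4+2=1, 4+3=2, 4+4=3
A + B = {0, 1, 2, 3, 4}, so |A + B| = 5.
Verify: 5 ≥ 5? Yes ✓.

CD lower bound = 5, actual |A + B| = 5.


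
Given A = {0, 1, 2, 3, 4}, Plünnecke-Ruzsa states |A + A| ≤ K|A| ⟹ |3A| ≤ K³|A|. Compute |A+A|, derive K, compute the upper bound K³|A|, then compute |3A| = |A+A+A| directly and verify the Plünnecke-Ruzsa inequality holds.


|A| = 5.
Step 1: Compute A + A by enumerating all 25 pairs.
A + A = {0, 1, 2, 3, 4, 5, 6, 7, 8}, so |A + A| = 9.
Step 2: Doubling constant K = |A + A|/|A| = 9/5 = 9/5 ≈ 1.8000.
Step 3: Plünnecke-Ruzsa gives |3A| ≤ K³·|A| = (1.8000)³ · 5 ≈ 29.1600.
Step 4: Compute 3A = A + A + A directly by enumerating all triples (a,b,c) ∈ A³; |3A| = 13.
Step 5: Check 13 ≤ 29.1600? Yes ✓.

K = 9/5, Plünnecke-Ruzsa bound K³|A| ≈ 29.1600, |3A| = 13, inequality holds.


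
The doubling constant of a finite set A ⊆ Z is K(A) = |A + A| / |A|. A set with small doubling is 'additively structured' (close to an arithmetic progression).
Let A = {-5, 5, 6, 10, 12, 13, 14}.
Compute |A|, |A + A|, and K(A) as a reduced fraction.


|A| = 7.
Compute A + A by enumerating all 49 pairs.
A + A = {-10, 0, 1, 5, 7, 8, 9, 10, 11, 12, 15, 16, 17, 18, 19, 20, 22, 23, 24, 25, 26, 27, 28}, so |A + A| = 23.
K = |A + A| / |A| = 23/7 (already in lowest terms) ≈ 3.2857.
Reference: AP of size 7 gives K = 13/7 ≈ 1.8571; a fully generic set of size 7 gives K ≈ 4.0000.

|A| = 7, |A + A| = 23, K = 23/7.


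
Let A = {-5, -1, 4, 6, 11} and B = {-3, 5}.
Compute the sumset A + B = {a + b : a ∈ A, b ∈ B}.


A + B = {a + b : a ∈ A, b ∈ B}.
Enumerate all |A|·|B| = 5·2 = 10 pairs (a, b) and collect distinct sums.
a = -5: -5+-3=-8, -5+5=0
a = -1: -1+-3=-4, -1+5=4
a = 4: 4+-3=1, 4+5=9
a = 6: 6+-3=3, 6+5=11
a = 11: 11+-3=8, 11+5=16
Collecting distinct sums: A + B = {-8, -4, 0, 1, 3, 4, 8, 9, 11, 16}
|A + B| = 10

A + B = {-8, -4, 0, 1, 3, 4, 8, 9, 11, 16}


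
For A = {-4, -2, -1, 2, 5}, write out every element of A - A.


A - A = {a - a' : a, a' ∈ A}.
Compute a - a' for each ordered pair (a, a'):
a = -4: -4--4=0, -4--2=-2, -4--1=-3, -4-2=-6, -4-5=-9
a = -2: -2--4=2, -2--2=0, -2--1=-1, -2-2=-4, -2-5=-7
a = -1: -1--4=3, -1--2=1, -1--1=0, -1-2=-3, -1-5=-6
a = 2: 2--4=6, 2--2=4, 2--1=3, 2-2=0, 2-5=-3
a = 5: 5--4=9, 5--2=7, 5--1=6, 5-2=3, 5-5=0
Collecting distinct values (and noting 0 appears from a-a):
A - A = {-9, -7, -6, -4, -3, -2, -1, 0, 1, 2, 3, 4, 6, 7, 9}
|A - A| = 15

A - A = {-9, -7, -6, -4, -3, -2, -1, 0, 1, 2, 3, 4, 6, 7, 9}


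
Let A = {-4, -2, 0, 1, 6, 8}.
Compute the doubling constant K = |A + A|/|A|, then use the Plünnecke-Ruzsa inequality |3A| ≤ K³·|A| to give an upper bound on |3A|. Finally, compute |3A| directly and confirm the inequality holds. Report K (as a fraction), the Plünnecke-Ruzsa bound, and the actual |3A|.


|A| = 6.
Step 1: Compute A + A by enumerating all 36 pairs.
A + A = {-8, -6, -4, -3, -2, -1, 0, 1, 2, 4, 6, 7, 8, 9, 12, 14, 16}, so |A + A| = 17.
Step 2: Doubling constant K = |A + A|/|A| = 17/6 = 17/6 ≈ 2.8333.
Step 3: Plünnecke-Ruzsa gives |3A| ≤ K³·|A| = (2.8333)³ · 6 ≈ 136.4722.
Step 4: Compute 3A = A + A + A directly by enumerating all triples (a,b,c) ∈ A³; |3A| = 31.
Step 5: Check 31 ≤ 136.4722? Yes ✓.

K = 17/6, Plünnecke-Ruzsa bound K³|A| ≈ 136.4722, |3A| = 31, inequality holds.


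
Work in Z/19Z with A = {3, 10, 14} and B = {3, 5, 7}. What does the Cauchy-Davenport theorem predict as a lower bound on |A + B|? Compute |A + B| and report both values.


Cauchy-Davenport: |A + B| ≥ min(p, |A| + |B| - 1) for A, B nonempty in Z/pZ.
|A| = 3, |B| = 3, p = 19.
CD lower bound = min(19, 3 + 3 - 1) = min(19, 5) = 5.
Compute A + B mod 19 directly:
a = 3: 3+3=6, 3+5=8, 3+7=10
a = 10: 10+3=13, 10+5=15, 10+7=17
a = 14: 14+3=17, 14+5=0, 14+7=2
A + B = {0, 2, 6, 8, 10, 13, 15, 17}, so |A + B| = 8.
Verify: 8 ≥ 5? Yes ✓.

CD lower bound = 5, actual |A + B| = 8.


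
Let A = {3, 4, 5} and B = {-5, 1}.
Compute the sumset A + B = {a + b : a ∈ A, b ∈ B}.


A + B = {a + b : a ∈ A, b ∈ B}.
Enumerate all |A|·|B| = 3·2 = 6 pairs (a, b) and collect distinct sums.
a = 3: 3+-5=-2, 3+1=4
a = 4: 4+-5=-1, 4+1=5
a = 5: 5+-5=0, 5+1=6
Collecting distinct sums: A + B = {-2, -1, 0, 4, 5, 6}
|A + B| = 6

A + B = {-2, -1, 0, 4, 5, 6}


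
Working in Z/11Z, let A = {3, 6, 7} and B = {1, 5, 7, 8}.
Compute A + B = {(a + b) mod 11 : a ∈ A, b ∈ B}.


Work in Z/11Z: reduce every sum a + b modulo 11.
Enumerate all 12 pairs:
a = 3: 3+1=4, 3+5=8, 3+7=10, 3+8=0
a = 6: 6+1=7, 6+5=0, 6+7=2, 6+8=3
a = 7: 7+1=8, 7+5=1, 7+7=3, 7+8=4
Distinct residues collected: {0, 1, 2, 3, 4, 7, 8, 10}
|A + B| = 8 (out of 11 total residues).

A + B = {0, 1, 2, 3, 4, 7, 8, 10}


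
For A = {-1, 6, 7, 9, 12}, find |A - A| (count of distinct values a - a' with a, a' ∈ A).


A - A = {a - a' : a, a' ∈ A}; |A| = 5.
Bounds: 2|A|-1 ≤ |A - A| ≤ |A|² - |A| + 1, i.e. 9 ≤ |A - A| ≤ 21.
Note: 0 ∈ A - A always (from a - a). The set is symmetric: if d ∈ A - A then -d ∈ A - A.
Enumerate nonzero differences d = a - a' with a > a' (then include -d):
Positive differences: {1, 2, 3, 5, 6, 7, 8, 10, 13}
Full difference set: {0} ∪ (positive diffs) ∪ (negative diffs).
|A - A| = 1 + 2·9 = 19 (matches direct enumeration: 19).

|A - A| = 19


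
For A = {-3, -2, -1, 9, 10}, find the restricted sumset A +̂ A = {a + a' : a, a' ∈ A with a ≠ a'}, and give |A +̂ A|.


Restricted sumset: A +̂ A = {a + a' : a ∈ A, a' ∈ A, a ≠ a'}.
Equivalently, take A + A and drop any sum 2a that is achievable ONLY as a + a for a ∈ A (i.e. sums representable only with equal summands).
Enumerate pairs (a, a') with a < a' (symmetric, so each unordered pair gives one sum; this covers all a ≠ a'):
  -3 + -2 = -5
  -3 + -1 = -4
  -3 + 9 = 6
  -3 + 10 = 7
  -2 + -1 = -3
  -2 + 9 = 7
  -2 + 10 = 8
  -1 + 9 = 8
  -1 + 10 = 9
  9 + 10 = 19
Collected distinct sums: {-5, -4, -3, 6, 7, 8, 9, 19}
|A +̂ A| = 8
(Reference bound: |A +̂ A| ≥ 2|A| - 3 for |A| ≥ 2, with |A| = 5 giving ≥ 7.)

|A +̂ A| = 8


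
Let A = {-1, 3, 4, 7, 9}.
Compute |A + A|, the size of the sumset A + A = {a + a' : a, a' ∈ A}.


A + A = {a + a' : a, a' ∈ A}; |A| = 5.
General bounds: 2|A| - 1 ≤ |A + A| ≤ |A|(|A|+1)/2, i.e. 9 ≤ |A + A| ≤ 15.
Lower bound 2|A|-1 is attained iff A is an arithmetic progression.
Enumerate sums a + a' for a ≤ a' (symmetric, so this suffices):
a = -1: -1+-1=-2, -1+3=2, -1+4=3, -1+7=6, -1+9=8
a = 3: 3+3=6, 3+4=7, 3+7=10, 3+9=12
a = 4: 4+4=8, 4+7=11, 4+9=13
a = 7: 7+7=14, 7+9=16
a = 9: 9+9=18
Distinct sums: {-2, 2, 3, 6, 7, 8, 10, 11, 12, 13, 14, 16, 18}
|A + A| = 13

|A + A| = 13


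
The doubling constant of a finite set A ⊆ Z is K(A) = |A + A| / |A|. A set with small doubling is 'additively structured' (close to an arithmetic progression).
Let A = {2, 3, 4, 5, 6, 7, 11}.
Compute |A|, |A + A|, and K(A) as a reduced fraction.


|A| = 7.
Compute A + A by enumerating all 49 pairs.
A + A = {4, 5, 6, 7, 8, 9, 10, 11, 12, 13, 14, 15, 16, 17, 18, 22}, so |A + A| = 16.
K = |A + A| / |A| = 16/7 (already in lowest terms) ≈ 2.2857.
Reference: AP of size 7 gives K = 13/7 ≈ 1.8571; a fully generic set of size 7 gives K ≈ 4.0000.

|A| = 7, |A + A| = 16, K = 16/7.


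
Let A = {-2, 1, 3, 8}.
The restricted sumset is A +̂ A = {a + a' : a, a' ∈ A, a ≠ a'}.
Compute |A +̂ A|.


Restricted sumset: A +̂ A = {a + a' : a ∈ A, a' ∈ A, a ≠ a'}.
Equivalently, take A + A and drop any sum 2a that is achievable ONLY as a + a for a ∈ A (i.e. sums representable only with equal summands).
Enumerate pairs (a, a') with a < a' (symmetric, so each unordered pair gives one sum; this covers all a ≠ a'):
  -2 + 1 = -1
  -2 + 3 = 1
  -2 + 8 = 6
  1 + 3 = 4
  1 + 8 = 9
  3 + 8 = 11
Collected distinct sums: {-1, 1, 4, 6, 9, 11}
|A +̂ A| = 6
(Reference bound: |A +̂ A| ≥ 2|A| - 3 for |A| ≥ 2, with |A| = 4 giving ≥ 5.)

|A +̂ A| = 6


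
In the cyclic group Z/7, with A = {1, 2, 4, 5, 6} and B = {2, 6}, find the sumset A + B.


Work in Z/7Z: reduce every sum a + b modulo 7.
Enumerate all 10 pairs:
a = 1: 1+2=3, 1+6=0
a = 2: 2+2=4, 2+6=1
a = 4: 4+2=6, 4+6=3
a = 5: 5+2=0, 5+6=4
a = 6: 6+2=1, 6+6=5
Distinct residues collected: {0, 1, 3, 4, 5, 6}
|A + B| = 6 (out of 7 total residues).

A + B = {0, 1, 3, 4, 5, 6}


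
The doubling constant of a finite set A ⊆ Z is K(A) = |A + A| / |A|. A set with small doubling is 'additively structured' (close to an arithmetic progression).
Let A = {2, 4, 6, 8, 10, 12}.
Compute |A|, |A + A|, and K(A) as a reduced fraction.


|A| = 6.
Compute A + A by enumerating all 36 pairs.
A + A = {4, 6, 8, 10, 12, 14, 16, 18, 20, 22, 24}, so |A + A| = 11.
K = |A + A| / |A| = 11/6 (already in lowest terms) ≈ 1.8333.
Reference: AP of size 6 gives K = 11/6 ≈ 1.8333; a fully generic set of size 6 gives K ≈ 3.5000.

|A| = 6, |A + A| = 11, K = 11/6.


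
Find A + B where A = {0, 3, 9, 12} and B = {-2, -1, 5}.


A + B = {a + b : a ∈ A, b ∈ B}.
Enumerate all |A|·|B| = 4·3 = 12 pairs (a, b) and collect distinct sums.
a = 0: 0+-2=-2, 0+-1=-1, 0+5=5
a = 3: 3+-2=1, 3+-1=2, 3+5=8
a = 9: 9+-2=7, 9+-1=8, 9+5=14
a = 12: 12+-2=10, 12+-1=11, 12+5=17
Collecting distinct sums: A + B = {-2, -1, 1, 2, 5, 7, 8, 10, 11, 14, 17}
|A + B| = 11

A + B = {-2, -1, 1, 2, 5, 7, 8, 10, 11, 14, 17}


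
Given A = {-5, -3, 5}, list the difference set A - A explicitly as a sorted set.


A - A = {a - a' : a, a' ∈ A}.
Compute a - a' for each ordered pair (a, a'):
a = -5: -5--5=0, -5--3=-2, -5-5=-10
a = -3: -3--5=2, -3--3=0, -3-5=-8
a = 5: 5--5=10, 5--3=8, 5-5=0
Collecting distinct values (and noting 0 appears from a-a):
A - A = {-10, -8, -2, 0, 2, 8, 10}
|A - A| = 7

A - A = {-10, -8, -2, 0, 2, 8, 10}


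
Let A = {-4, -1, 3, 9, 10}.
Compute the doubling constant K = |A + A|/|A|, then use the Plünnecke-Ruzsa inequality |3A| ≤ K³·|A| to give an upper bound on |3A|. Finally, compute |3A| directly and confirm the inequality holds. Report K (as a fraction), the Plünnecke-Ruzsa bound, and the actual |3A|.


|A| = 5.
Step 1: Compute A + A by enumerating all 25 pairs.
A + A = {-8, -5, -2, -1, 2, 5, 6, 8, 9, 12, 13, 18, 19, 20}, so |A + A| = 14.
Step 2: Doubling constant K = |A + A|/|A| = 14/5 = 14/5 ≈ 2.8000.
Step 3: Plünnecke-Ruzsa gives |3A| ≤ K³·|A| = (2.8000)³ · 5 ≈ 109.7600.
Step 4: Compute 3A = A + A + A directly by enumerating all triples (a,b,c) ∈ A³; |3A| = 28.
Step 5: Check 28 ≤ 109.7600? Yes ✓.

K = 14/5, Plünnecke-Ruzsa bound K³|A| ≈ 109.7600, |3A| = 28, inequality holds.


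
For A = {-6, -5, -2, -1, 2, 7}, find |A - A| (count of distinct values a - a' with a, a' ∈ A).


A - A = {a - a' : a, a' ∈ A}; |A| = 6.
Bounds: 2|A|-1 ≤ |A - A| ≤ |A|² - |A| + 1, i.e. 11 ≤ |A - A| ≤ 31.
Note: 0 ∈ A - A always (from a - a). The set is symmetric: if d ∈ A - A then -d ∈ A - A.
Enumerate nonzero differences d = a - a' with a > a' (then include -d):
Positive differences: {1, 3, 4, 5, 7, 8, 9, 12, 13}
Full difference set: {0} ∪ (positive diffs) ∪ (negative diffs).
|A - A| = 1 + 2·9 = 19 (matches direct enumeration: 19).

|A - A| = 19


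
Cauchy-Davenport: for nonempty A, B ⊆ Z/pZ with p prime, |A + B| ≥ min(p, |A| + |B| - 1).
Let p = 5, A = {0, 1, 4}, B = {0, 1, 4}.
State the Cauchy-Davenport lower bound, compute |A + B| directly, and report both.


Cauchy-Davenport: |A + B| ≥ min(p, |A| + |B| - 1) for A, B nonempty in Z/pZ.
|A| = 3, |B| = 3, p = 5.
CD lower bound = min(5, 3 + 3 - 1) = min(5, 5) = 5.
Compute A + B mod 5 directly:
a = 0: 0+0=0, 0+1=1, 0+4=4
a = 1: 1+0=1, 1+1=2, 1+4=0
a = 4: 4+0=4, 4+1=0, 4+4=3
A + B = {0, 1, 2, 3, 4}, so |A + B| = 5.
Verify: 5 ≥ 5? Yes ✓.

CD lower bound = 5, actual |A + B| = 5.


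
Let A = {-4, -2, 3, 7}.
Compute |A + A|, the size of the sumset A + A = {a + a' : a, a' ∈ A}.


A + A = {a + a' : a, a' ∈ A}; |A| = 4.
General bounds: 2|A| - 1 ≤ |A + A| ≤ |A|(|A|+1)/2, i.e. 7 ≤ |A + A| ≤ 10.
Lower bound 2|A|-1 is attained iff A is an arithmetic progression.
Enumerate sums a + a' for a ≤ a' (symmetric, so this suffices):
a = -4: -4+-4=-8, -4+-2=-6, -4+3=-1, -4+7=3
a = -2: -2+-2=-4, -2+3=1, -2+7=5
a = 3: 3+3=6, 3+7=10
a = 7: 7+7=14
Distinct sums: {-8, -6, -4, -1, 1, 3, 5, 6, 10, 14}
|A + A| = 10

|A + A| = 10


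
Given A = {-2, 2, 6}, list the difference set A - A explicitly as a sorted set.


A - A = {a - a' : a, a' ∈ A}.
Compute a - a' for each ordered pair (a, a'):
a = -2: -2--2=0, -2-2=-4, -2-6=-8
a = 2: 2--2=4, 2-2=0, 2-6=-4
a = 6: 6--2=8, 6-2=4, 6-6=0
Collecting distinct values (and noting 0 appears from a-a):
A - A = {-8, -4, 0, 4, 8}
|A - A| = 5

A - A = {-8, -4, 0, 4, 8}


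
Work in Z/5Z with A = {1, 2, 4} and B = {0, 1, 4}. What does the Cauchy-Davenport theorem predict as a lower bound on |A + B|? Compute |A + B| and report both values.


Cauchy-Davenport: |A + B| ≥ min(p, |A| + |B| - 1) for A, B nonempty in Z/pZ.
|A| = 3, |B| = 3, p = 5.
CD lower bound = min(5, 3 + 3 - 1) = min(5, 5) = 5.
Compute A + B mod 5 directly:
a = 1: 1+0=1, 1+1=2, 1+4=0
a = 2: 2+0=2, 2+1=3, 2+4=1
a = 4: 4+0=4, 4+1=0, 4+4=3
A + B = {0, 1, 2, 3, 4}, so |A + B| = 5.
Verify: 5 ≥ 5? Yes ✓.

CD lower bound = 5, actual |A + B| = 5.


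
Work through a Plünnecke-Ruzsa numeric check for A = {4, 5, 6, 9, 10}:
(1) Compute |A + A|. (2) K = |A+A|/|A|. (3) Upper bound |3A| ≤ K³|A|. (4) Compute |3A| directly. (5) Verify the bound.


|A| = 5.
Step 1: Compute A + A by enumerating all 25 pairs.
A + A = {8, 9, 10, 11, 12, 13, 14, 15, 16, 18, 19, 20}, so |A + A| = 12.
Step 2: Doubling constant K = |A + A|/|A| = 12/5 = 12/5 ≈ 2.4000.
Step 3: Plünnecke-Ruzsa gives |3A| ≤ K³·|A| = (2.4000)³ · 5 ≈ 69.1200.
Step 4: Compute 3A = A + A + A directly by enumerating all triples (a,b,c) ∈ A³; |3A| = 19.
Step 5: Check 19 ≤ 69.1200? Yes ✓.

K = 12/5, Plünnecke-Ruzsa bound K³|A| ≈ 69.1200, |3A| = 19, inequality holds.


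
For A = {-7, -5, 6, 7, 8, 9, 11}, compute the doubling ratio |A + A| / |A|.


|A| = 7.
Compute A + A by enumerating all 49 pairs.
A + A = {-14, -12, -10, -1, 0, 1, 2, 3, 4, 6, 12, 13, 14, 15, 16, 17, 18, 19, 20, 22}, so |A + A| = 20.
K = |A + A| / |A| = 20/7 (already in lowest terms) ≈ 2.8571.
Reference: AP of size 7 gives K = 13/7 ≈ 1.8571; a fully generic set of size 7 gives K ≈ 4.0000.

|A| = 7, |A + A| = 20, K = 20/7.


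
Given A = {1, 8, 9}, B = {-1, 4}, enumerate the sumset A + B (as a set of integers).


A + B = {a + b : a ∈ A, b ∈ B}.
Enumerate all |A|·|B| = 3·2 = 6 pairs (a, b) and collect distinct sums.
a = 1: 1+-1=0, 1+4=5
a = 8: 8+-1=7, 8+4=12
a = 9: 9+-1=8, 9+4=13
Collecting distinct sums: A + B = {0, 5, 7, 8, 12, 13}
|A + B| = 6

A + B = {0, 5, 7, 8, 12, 13}


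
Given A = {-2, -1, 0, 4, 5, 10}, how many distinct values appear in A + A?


A + A = {a + a' : a, a' ∈ A}; |A| = 6.
General bounds: 2|A| - 1 ≤ |A + A| ≤ |A|(|A|+1)/2, i.e. 11 ≤ |A + A| ≤ 21.
Lower bound 2|A|-1 is attained iff A is an arithmetic progression.
Enumerate sums a + a' for a ≤ a' (symmetric, so this suffices):
a = -2: -2+-2=-4, -2+-1=-3, -2+0=-2, -2+4=2, -2+5=3, -2+10=8
a = -1: -1+-1=-2, -1+0=-1, -1+4=3, -1+5=4, -1+10=9
a = 0: 0+0=0, 0+4=4, 0+5=5, 0+10=10
a = 4: 4+4=8, 4+5=9, 4+10=14
a = 5: 5+5=10, 5+10=15
a = 10: 10+10=20
Distinct sums: {-4, -3, -2, -1, 0, 2, 3, 4, 5, 8, 9, 10, 14, 15, 20}
|A + A| = 15

|A + A| = 15


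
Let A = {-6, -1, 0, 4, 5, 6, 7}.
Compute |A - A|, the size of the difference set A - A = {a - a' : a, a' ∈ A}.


A - A = {a - a' : a, a' ∈ A}; |A| = 7.
Bounds: 2|A|-1 ≤ |A - A| ≤ |A|² - |A| + 1, i.e. 13 ≤ |A - A| ≤ 43.
Note: 0 ∈ A - A always (from a - a). The set is symmetric: if d ∈ A - A then -d ∈ A - A.
Enumerate nonzero differences d = a - a' with a > a' (then include -d):
Positive differences: {1, 2, 3, 4, 5, 6, 7, 8, 10, 11, 12, 13}
Full difference set: {0} ∪ (positive diffs) ∪ (negative diffs).
|A - A| = 1 + 2·12 = 25 (matches direct enumeration: 25).

|A - A| = 25


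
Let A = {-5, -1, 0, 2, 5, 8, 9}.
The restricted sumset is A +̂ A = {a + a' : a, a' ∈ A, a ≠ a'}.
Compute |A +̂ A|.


Restricted sumset: A +̂ A = {a + a' : a ∈ A, a' ∈ A, a ≠ a'}.
Equivalently, take A + A and drop any sum 2a that is achievable ONLY as a + a for a ∈ A (i.e. sums representable only with equal summands).
Enumerate pairs (a, a') with a < a' (symmetric, so each unordered pair gives one sum; this covers all a ≠ a'):
  -5 + -1 = -6
  -5 + 0 = -5
  -5 + 2 = -3
  -5 + 5 = 0
  -5 + 8 = 3
  -5 + 9 = 4
  -1 + 0 = -1
  -1 + 2 = 1
  -1 + 5 = 4
  -1 + 8 = 7
  -1 + 9 = 8
  0 + 2 = 2
  0 + 5 = 5
  0 + 8 = 8
  0 + 9 = 9
  2 + 5 = 7
  2 + 8 = 10
  2 + 9 = 11
  5 + 8 = 13
  5 + 9 = 14
  8 + 9 = 17
Collected distinct sums: {-6, -5, -3, -1, 0, 1, 2, 3, 4, 5, 7, 8, 9, 10, 11, 13, 14, 17}
|A +̂ A| = 18
(Reference bound: |A +̂ A| ≥ 2|A| - 3 for |A| ≥ 2, with |A| = 7 giving ≥ 11.)

|A +̂ A| = 18


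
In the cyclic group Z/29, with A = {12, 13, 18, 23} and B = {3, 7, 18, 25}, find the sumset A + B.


Work in Z/29Z: reduce every sum a + b modulo 29.
Enumerate all 16 pairs:
a = 12: 12+3=15, 12+7=19, 12+18=1, 12+25=8
a = 13: 13+3=16, 13+7=20, 13+18=2, 13+25=9
a = 18: 18+3=21, 18+7=25, 18+18=7, 18+25=14
a = 23: 23+3=26, 23+7=1, 23+18=12, 23+25=19
Distinct residues collected: {1, 2, 7, 8, 9, 12, 14, 15, 16, 19, 20, 21, 25, 26}
|A + B| = 14 (out of 29 total residues).

A + B = {1, 2, 7, 8, 9, 12, 14, 15, 16, 19, 20, 21, 25, 26}


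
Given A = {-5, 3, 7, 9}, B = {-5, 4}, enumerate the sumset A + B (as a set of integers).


A + B = {a + b : a ∈ A, b ∈ B}.
Enumerate all |A|·|B| = 4·2 = 8 pairs (a, b) and collect distinct sums.
a = -5: -5+-5=-10, -5+4=-1
a = 3: 3+-5=-2, 3+4=7
a = 7: 7+-5=2, 7+4=11
a = 9: 9+-5=4, 9+4=13
Collecting distinct sums: A + B = {-10, -2, -1, 2, 4, 7, 11, 13}
|A + B| = 8

A + B = {-10, -2, -1, 2, 4, 7, 11, 13}


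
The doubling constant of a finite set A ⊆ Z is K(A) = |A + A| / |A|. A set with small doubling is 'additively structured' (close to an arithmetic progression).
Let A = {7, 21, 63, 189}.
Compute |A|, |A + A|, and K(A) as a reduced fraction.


|A| = 4.
Compute A + A by enumerating all 16 pairs.
A + A = {14, 28, 42, 70, 84, 126, 196, 210, 252, 378}, so |A + A| = 10.
K = |A + A| / |A| = 10/4 = 5/2 ≈ 2.5000.
Reference: AP of size 4 gives K = 7/4 ≈ 1.7500; a fully generic set of size 4 gives K ≈ 2.5000.

|A| = 4, |A + A| = 10, K = 10/4 = 5/2.


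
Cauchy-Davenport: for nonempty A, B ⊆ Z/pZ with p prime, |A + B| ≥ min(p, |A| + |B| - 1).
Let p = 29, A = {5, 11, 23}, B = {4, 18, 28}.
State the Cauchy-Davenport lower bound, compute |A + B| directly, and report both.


Cauchy-Davenport: |A + B| ≥ min(p, |A| + |B| - 1) for A, B nonempty in Z/pZ.
|A| = 3, |B| = 3, p = 29.
CD lower bound = min(29, 3 + 3 - 1) = min(29, 5) = 5.
Compute A + B mod 29 directly:
a = 5: 5+4=9, 5+18=23, 5+28=4
a = 11: 11+4=15, 11+18=0, 11+28=10
a = 23: 23+4=27, 23+18=12, 23+28=22
A + B = {0, 4, 9, 10, 12, 15, 22, 23, 27}, so |A + B| = 9.
Verify: 9 ≥ 5? Yes ✓.

CD lower bound = 5, actual |A + B| = 9.


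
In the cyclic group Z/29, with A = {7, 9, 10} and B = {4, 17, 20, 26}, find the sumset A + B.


Work in Z/29Z: reduce every sum a + b modulo 29.
Enumerate all 12 pairs:
a = 7: 7+4=11, 7+17=24, 7+20=27, 7+26=4
a = 9: 9+4=13, 9+17=26, 9+20=0, 9+26=6
a = 10: 10+4=14, 10+17=27, 10+20=1, 10+26=7
Distinct residues collected: {0, 1, 4, 6, 7, 11, 13, 14, 24, 26, 27}
|A + B| = 11 (out of 29 total residues).

A + B = {0, 1, 4, 6, 7, 11, 13, 14, 24, 26, 27}


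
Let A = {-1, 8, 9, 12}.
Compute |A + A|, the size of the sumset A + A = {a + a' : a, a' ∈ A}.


A + A = {a + a' : a, a' ∈ A}; |A| = 4.
General bounds: 2|A| - 1 ≤ |A + A| ≤ |A|(|A|+1)/2, i.e. 7 ≤ |A + A| ≤ 10.
Lower bound 2|A|-1 is attained iff A is an arithmetic progression.
Enumerate sums a + a' for a ≤ a' (symmetric, so this suffices):
a = -1: -1+-1=-2, -1+8=7, -1+9=8, -1+12=11
a = 8: 8+8=16, 8+9=17, 8+12=20
a = 9: 9+9=18, 9+12=21
a = 12: 12+12=24
Distinct sums: {-2, 7, 8, 11, 16, 17, 18, 20, 21, 24}
|A + A| = 10

|A + A| = 10


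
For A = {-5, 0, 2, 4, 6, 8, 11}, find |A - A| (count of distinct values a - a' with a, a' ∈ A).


A - A = {a - a' : a, a' ∈ A}; |A| = 7.
Bounds: 2|A|-1 ≤ |A - A| ≤ |A|² - |A| + 1, i.e. 13 ≤ |A - A| ≤ 43.
Note: 0 ∈ A - A always (from a - a). The set is symmetric: if d ∈ A - A then -d ∈ A - A.
Enumerate nonzero differences d = a - a' with a > a' (then include -d):
Positive differences: {2, 3, 4, 5, 6, 7, 8, 9, 11, 13, 16}
Full difference set: {0} ∪ (positive diffs) ∪ (negative diffs).
|A - A| = 1 + 2·11 = 23 (matches direct enumeration: 23).

|A - A| = 23


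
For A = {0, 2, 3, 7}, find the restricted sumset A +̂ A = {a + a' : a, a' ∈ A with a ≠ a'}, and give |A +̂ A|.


Restricted sumset: A +̂ A = {a + a' : a ∈ A, a' ∈ A, a ≠ a'}.
Equivalently, take A + A and drop any sum 2a that is achievable ONLY as a + a for a ∈ A (i.e. sums representable only with equal summands).
Enumerate pairs (a, a') with a < a' (symmetric, so each unordered pair gives one sum; this covers all a ≠ a'):
  0 + 2 = 2
  0 + 3 = 3
  0 + 7 = 7
  2 + 3 = 5
  2 + 7 = 9
  3 + 7 = 10
Collected distinct sums: {2, 3, 5, 7, 9, 10}
|A +̂ A| = 6
(Reference bound: |A +̂ A| ≥ 2|A| - 3 for |A| ≥ 2, with |A| = 4 giving ≥ 5.)

|A +̂ A| = 6


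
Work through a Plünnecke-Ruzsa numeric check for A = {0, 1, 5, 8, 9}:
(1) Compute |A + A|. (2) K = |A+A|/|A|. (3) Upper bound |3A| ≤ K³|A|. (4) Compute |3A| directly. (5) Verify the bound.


|A| = 5.
Step 1: Compute A + A by enumerating all 25 pairs.
A + A = {0, 1, 2, 5, 6, 8, 9, 10, 13, 14, 16, 17, 18}, so |A + A| = 13.
Step 2: Doubling constant K = |A + A|/|A| = 13/5 = 13/5 ≈ 2.6000.
Step 3: Plünnecke-Ruzsa gives |3A| ≤ K³·|A| = (2.6000)³ · 5 ≈ 87.8800.
Step 4: Compute 3A = A + A + A directly by enumerating all triples (a,b,c) ∈ A³; |3A| = 25.
Step 5: Check 25 ≤ 87.8800? Yes ✓.

K = 13/5, Plünnecke-Ruzsa bound K³|A| ≈ 87.8800, |3A| = 25, inequality holds.


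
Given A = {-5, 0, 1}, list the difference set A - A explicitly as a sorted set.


A - A = {a - a' : a, a' ∈ A}.
Compute a - a' for each ordered pair (a, a'):
a = -5: -5--5=0, -5-0=-5, -5-1=-6
a = 0: 0--5=5, 0-0=0, 0-1=-1
a = 1: 1--5=6, 1-0=1, 1-1=0
Collecting distinct values (and noting 0 appears from a-a):
A - A = {-6, -5, -1, 0, 1, 5, 6}
|A - A| = 7

A - A = {-6, -5, -1, 0, 1, 5, 6}


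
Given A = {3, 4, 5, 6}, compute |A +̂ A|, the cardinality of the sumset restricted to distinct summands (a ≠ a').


Restricted sumset: A +̂ A = {a + a' : a ∈ A, a' ∈ A, a ≠ a'}.
Equivalently, take A + A and drop any sum 2a that is achievable ONLY as a + a for a ∈ A (i.e. sums representable only with equal summands).
Enumerate pairs (a, a') with a < a' (symmetric, so each unordered pair gives one sum; this covers all a ≠ a'):
  3 + 4 = 7
  3 + 5 = 8
  3 + 6 = 9
  4 + 5 = 9
  4 + 6 = 10
  5 + 6 = 11
Collected distinct sums: {7, 8, 9, 10, 11}
|A +̂ A| = 5
(Reference bound: |A +̂ A| ≥ 2|A| - 3 for |A| ≥ 2, with |A| = 4 giving ≥ 5.)

|A +̂ A| = 5


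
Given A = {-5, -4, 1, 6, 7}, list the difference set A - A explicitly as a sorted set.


A - A = {a - a' : a, a' ∈ A}.
Compute a - a' for each ordered pair (a, a'):
a = -5: -5--5=0, -5--4=-1, -5-1=-6, -5-6=-11, -5-7=-12
a = -4: -4--5=1, -4--4=0, -4-1=-5, -4-6=-10, -4-7=-11
a = 1: 1--5=6, 1--4=5, 1-1=0, 1-6=-5, 1-7=-6
a = 6: 6--5=11, 6--4=10, 6-1=5, 6-6=0, 6-7=-1
a = 7: 7--5=12, 7--4=11, 7-1=6, 7-6=1, 7-7=0
Collecting distinct values (and noting 0 appears from a-a):
A - A = {-12, -11, -10, -6, -5, -1, 0, 1, 5, 6, 10, 11, 12}
|A - A| = 13

A - A = {-12, -11, -10, -6, -5, -1, 0, 1, 5, 6, 10, 11, 12}


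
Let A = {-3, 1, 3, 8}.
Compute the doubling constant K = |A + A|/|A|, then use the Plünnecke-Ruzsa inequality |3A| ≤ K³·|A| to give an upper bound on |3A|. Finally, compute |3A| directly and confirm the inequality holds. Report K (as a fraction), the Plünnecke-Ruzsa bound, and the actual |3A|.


|A| = 4.
Step 1: Compute A + A by enumerating all 16 pairs.
A + A = {-6, -2, 0, 2, 4, 5, 6, 9, 11, 16}, so |A + A| = 10.
Step 2: Doubling constant K = |A + A|/|A| = 10/4 = 10/4 ≈ 2.5000.
Step 3: Plünnecke-Ruzsa gives |3A| ≤ K³·|A| = (2.5000)³ · 4 ≈ 62.5000.
Step 4: Compute 3A = A + A + A directly by enumerating all triples (a,b,c) ∈ A³; |3A| = 19.
Step 5: Check 19 ≤ 62.5000? Yes ✓.

K = 10/4, Plünnecke-Ruzsa bound K³|A| ≈ 62.5000, |3A| = 19, inequality holds.


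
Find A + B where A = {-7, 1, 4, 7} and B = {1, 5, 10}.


A + B = {a + b : a ∈ A, b ∈ B}.
Enumerate all |A|·|B| = 4·3 = 12 pairs (a, b) and collect distinct sums.
a = -7: -7+1=-6, -7+5=-2, -7+10=3
a = 1: 1+1=2, 1+5=6, 1+10=11
a = 4: 4+1=5, 4+5=9, 4+10=14
a = 7: 7+1=8, 7+5=12, 7+10=17
Collecting distinct sums: A + B = {-6, -2, 2, 3, 5, 6, 8, 9, 11, 12, 14, 17}
|A + B| = 12

A + B = {-6, -2, 2, 3, 5, 6, 8, 9, 11, 12, 14, 17}


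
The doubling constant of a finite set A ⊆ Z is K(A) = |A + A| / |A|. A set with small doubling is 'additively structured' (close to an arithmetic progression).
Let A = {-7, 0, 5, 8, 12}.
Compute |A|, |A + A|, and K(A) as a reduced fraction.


|A| = 5.
Compute A + A by enumerating all 25 pairs.
A + A = {-14, -7, -2, 0, 1, 5, 8, 10, 12, 13, 16, 17, 20, 24}, so |A + A| = 14.
K = |A + A| / |A| = 14/5 (already in lowest terms) ≈ 2.8000.
Reference: AP of size 5 gives K = 9/5 ≈ 1.8000; a fully generic set of size 5 gives K ≈ 3.0000.

|A| = 5, |A + A| = 14, K = 14/5.


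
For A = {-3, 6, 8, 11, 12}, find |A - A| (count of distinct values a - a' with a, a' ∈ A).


A - A = {a - a' : a, a' ∈ A}; |A| = 5.
Bounds: 2|A|-1 ≤ |A - A| ≤ |A|² - |A| + 1, i.e. 9 ≤ |A - A| ≤ 21.
Note: 0 ∈ A - A always (from a - a). The set is symmetric: if d ∈ A - A then -d ∈ A - A.
Enumerate nonzero differences d = a - a' with a > a' (then include -d):
Positive differences: {1, 2, 3, 4, 5, 6, 9, 11, 14, 15}
Full difference set: {0} ∪ (positive diffs) ∪ (negative diffs).
|A - A| = 1 + 2·10 = 21 (matches direct enumeration: 21).

|A - A| = 21


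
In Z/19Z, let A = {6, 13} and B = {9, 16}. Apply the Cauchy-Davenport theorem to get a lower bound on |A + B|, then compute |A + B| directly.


Cauchy-Davenport: |A + B| ≥ min(p, |A| + |B| - 1) for A, B nonempty in Z/pZ.
|A| = 2, |B| = 2, p = 19.
CD lower bound = min(19, 2 + 2 - 1) = min(19, 3) = 3.
Compute A + B mod 19 directly:
a = 6: 6+9=15, 6+16=3
a = 13: 13+9=3, 13+16=10
A + B = {3, 10, 15}, so |A + B| = 3.
Verify: 3 ≥ 3? Yes ✓.

CD lower bound = 3, actual |A + B| = 3.


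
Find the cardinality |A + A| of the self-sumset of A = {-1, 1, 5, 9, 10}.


A + A = {a + a' : a, a' ∈ A}; |A| = 5.
General bounds: 2|A| - 1 ≤ |A + A| ≤ |A|(|A|+1)/2, i.e. 9 ≤ |A + A| ≤ 15.
Lower bound 2|A|-1 is attained iff A is an arithmetic progression.
Enumerate sums a + a' for a ≤ a' (symmetric, so this suffices):
a = -1: -1+-1=-2, -1+1=0, -1+5=4, -1+9=8, -1+10=9
a = 1: 1+1=2, 1+5=6, 1+9=10, 1+10=11
a = 5: 5+5=10, 5+9=14, 5+10=15
a = 9: 9+9=18, 9+10=19
a = 10: 10+10=20
Distinct sums: {-2, 0, 2, 4, 6, 8, 9, 10, 11, 14, 15, 18, 19, 20}
|A + A| = 14

|A + A| = 14


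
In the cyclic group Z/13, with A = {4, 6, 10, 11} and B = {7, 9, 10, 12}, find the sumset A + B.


Work in Z/13Z: reduce every sum a + b modulo 13.
Enumerate all 16 pairs:
a = 4: 4+7=11, 4+9=0, 4+10=1, 4+12=3
a = 6: 6+7=0, 6+9=2, 6+10=3, 6+12=5
a = 10: 10+7=4, 10+9=6, 10+10=7, 10+12=9
a = 11: 11+7=5, 11+9=7, 11+10=8, 11+12=10
Distinct residues collected: {0, 1, 2, 3, 4, 5, 6, 7, 8, 9, 10, 11}
|A + B| = 12 (out of 13 total residues).

A + B = {0, 1, 2, 3, 4, 5, 6, 7, 8, 9, 10, 11}


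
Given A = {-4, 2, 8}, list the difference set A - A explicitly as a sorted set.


A - A = {a - a' : a, a' ∈ A}.
Compute a - a' for each ordered pair (a, a'):
a = -4: -4--4=0, -4-2=-6, -4-8=-12
a = 2: 2--4=6, 2-2=0, 2-8=-6
a = 8: 8--4=12, 8-2=6, 8-8=0
Collecting distinct values (and noting 0 appears from a-a):
A - A = {-12, -6, 0, 6, 12}
|A - A| = 5

A - A = {-12, -6, 0, 6, 12}


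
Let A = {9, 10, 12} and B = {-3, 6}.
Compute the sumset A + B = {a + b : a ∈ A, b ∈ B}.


A + B = {a + b : a ∈ A, b ∈ B}.
Enumerate all |A|·|B| = 3·2 = 6 pairs (a, b) and collect distinct sums.
a = 9: 9+-3=6, 9+6=15
a = 10: 10+-3=7, 10+6=16
a = 12: 12+-3=9, 12+6=18
Collecting distinct sums: A + B = {6, 7, 9, 15, 16, 18}
|A + B| = 6

A + B = {6, 7, 9, 15, 16, 18}


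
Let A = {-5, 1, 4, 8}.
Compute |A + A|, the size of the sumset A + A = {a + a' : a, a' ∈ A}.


A + A = {a + a' : a, a' ∈ A}; |A| = 4.
General bounds: 2|A| - 1 ≤ |A + A| ≤ |A|(|A|+1)/2, i.e. 7 ≤ |A + A| ≤ 10.
Lower bound 2|A|-1 is attained iff A is an arithmetic progression.
Enumerate sums a + a' for a ≤ a' (symmetric, so this suffices):
a = -5: -5+-5=-10, -5+1=-4, -5+4=-1, -5+8=3
a = 1: 1+1=2, 1+4=5, 1+8=9
a = 4: 4+4=8, 4+8=12
a = 8: 8+8=16
Distinct sums: {-10, -4, -1, 2, 3, 5, 8, 9, 12, 16}
|A + A| = 10

|A + A| = 10


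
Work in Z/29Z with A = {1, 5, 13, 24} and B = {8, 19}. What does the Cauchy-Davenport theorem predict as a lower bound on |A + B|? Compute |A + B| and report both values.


Cauchy-Davenport: |A + B| ≥ min(p, |A| + |B| - 1) for A, B nonempty in Z/pZ.
|A| = 4, |B| = 2, p = 29.
CD lower bound = min(29, 4 + 2 - 1) = min(29, 5) = 5.
Compute A + B mod 29 directly:
a = 1: 1+8=9, 1+19=20
a = 5: 5+8=13, 5+19=24
a = 13: 13+8=21, 13+19=3
a = 24: 24+8=3, 24+19=14
A + B = {3, 9, 13, 14, 20, 21, 24}, so |A + B| = 7.
Verify: 7 ≥ 5? Yes ✓.

CD lower bound = 5, actual |A + B| = 7.


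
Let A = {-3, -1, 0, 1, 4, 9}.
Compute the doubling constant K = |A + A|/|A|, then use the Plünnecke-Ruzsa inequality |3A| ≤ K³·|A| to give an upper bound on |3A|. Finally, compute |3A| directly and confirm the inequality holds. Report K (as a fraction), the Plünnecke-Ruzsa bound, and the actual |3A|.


|A| = 6.
Step 1: Compute A + A by enumerating all 36 pairs.
A + A = {-6, -4, -3, -2, -1, 0, 1, 2, 3, 4, 5, 6, 8, 9, 10, 13, 18}, so |A + A| = 17.
Step 2: Doubling constant K = |A + A|/|A| = 17/6 = 17/6 ≈ 2.8333.
Step 3: Plünnecke-Ruzsa gives |3A| ≤ K³·|A| = (2.8333)³ · 6 ≈ 136.4722.
Step 4: Compute 3A = A + A + A directly by enumerating all triples (a,b,c) ∈ A³; |3A| = 29.
Step 5: Check 29 ≤ 136.4722? Yes ✓.

K = 17/6, Plünnecke-Ruzsa bound K³|A| ≈ 136.4722, |3A| = 29, inequality holds.


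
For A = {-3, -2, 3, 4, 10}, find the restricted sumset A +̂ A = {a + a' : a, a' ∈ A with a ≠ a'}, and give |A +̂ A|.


Restricted sumset: A +̂ A = {a + a' : a ∈ A, a' ∈ A, a ≠ a'}.
Equivalently, take A + A and drop any sum 2a that is achievable ONLY as a + a for a ∈ A (i.e. sums representable only with equal summands).
Enumerate pairs (a, a') with a < a' (symmetric, so each unordered pair gives one sum; this covers all a ≠ a'):
  -3 + -2 = -5
  -3 + 3 = 0
  -3 + 4 = 1
  -3 + 10 = 7
  -2 + 3 = 1
  -2 + 4 = 2
  -2 + 10 = 8
  3 + 4 = 7
  3 + 10 = 13
  4 + 10 = 14
Collected distinct sums: {-5, 0, 1, 2, 7, 8, 13, 14}
|A +̂ A| = 8
(Reference bound: |A +̂ A| ≥ 2|A| - 3 for |A| ≥ 2, with |A| = 5 giving ≥ 7.)

|A +̂ A| = 8
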